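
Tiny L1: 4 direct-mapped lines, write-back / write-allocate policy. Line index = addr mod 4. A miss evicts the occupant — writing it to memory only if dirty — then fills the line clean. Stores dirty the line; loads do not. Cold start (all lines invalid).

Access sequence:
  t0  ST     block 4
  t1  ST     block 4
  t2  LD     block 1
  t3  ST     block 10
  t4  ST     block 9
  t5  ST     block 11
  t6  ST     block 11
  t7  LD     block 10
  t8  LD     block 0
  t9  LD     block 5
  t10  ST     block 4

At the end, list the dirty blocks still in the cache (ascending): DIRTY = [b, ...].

DIRTY = [4, 10, 11]

0: W B4 → L0 miss [D]
1: W B4 → L0 hit [D]
2: R B1 → L1 miss [-]
3: W B10 → L2 miss [D]
4: W B9 → L1 miss [D]
5: W B11 → L3 miss [D]
6: W B11 → L3 hit [D]
7: R B10 → L2 hit [D]
8: R B0 → L0 miss wb→B4 [-]
9: R B5 → L1 miss wb→B9 [-]
10: W B4 → L0 miss [D]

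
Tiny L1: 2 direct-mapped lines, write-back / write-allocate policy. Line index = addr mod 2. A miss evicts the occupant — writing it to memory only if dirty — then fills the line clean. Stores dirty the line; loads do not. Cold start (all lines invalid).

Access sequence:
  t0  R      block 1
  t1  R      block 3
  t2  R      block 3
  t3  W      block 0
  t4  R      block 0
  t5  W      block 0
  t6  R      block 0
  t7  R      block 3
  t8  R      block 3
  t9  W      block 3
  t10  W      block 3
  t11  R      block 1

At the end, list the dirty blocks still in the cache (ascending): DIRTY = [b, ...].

0: R B1 -> L1 miss  d=-]
1: R B3 -> L1 miss  d=-]
2: R B3 -> L1 hit  d=-]
3: W B0 -> L0 miss  d=D]
4: R B0 -> L0 hit  d=D]
5: W B0 -> L0 hit  d=D]
6: R B0 -> L0 hit  d=D]
7: R B3 -> L1 hit  d=-]
8: R B3 -> L1 hit  d=-]
9: W B3 -> L1 hit  d=D]
10: W B3 -> L1 hit  d=D]
11: R B1 -> L1 miss wb->B3  d=-]

DIRTY = [0]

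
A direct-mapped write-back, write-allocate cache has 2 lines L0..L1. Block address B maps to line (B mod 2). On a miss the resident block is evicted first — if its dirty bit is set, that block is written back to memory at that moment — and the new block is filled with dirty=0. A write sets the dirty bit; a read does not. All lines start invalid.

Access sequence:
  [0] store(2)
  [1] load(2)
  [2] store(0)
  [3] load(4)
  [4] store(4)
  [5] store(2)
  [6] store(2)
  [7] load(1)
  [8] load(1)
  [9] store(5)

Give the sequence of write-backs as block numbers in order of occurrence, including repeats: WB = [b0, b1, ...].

  0 | W B2 → L0 miss [D]
  1 | R B2 → L0 hit [D]
  2 | W B0 → L0 miss wb→B2 [D]
  3 | R B4 → L0 miss wb→B0 [-]
  4 | W B4 → L0 hit [D]
  5 | W B2 → L0 miss wb→B4 [D]
  6 | W B2 → L0 hit [D]
  7 | R B1 → L1 miss [-]
  8 | R B1 → L1 hit [-]
  9 | W B5 → L1 miss [D]

WB = [2, 0, 4]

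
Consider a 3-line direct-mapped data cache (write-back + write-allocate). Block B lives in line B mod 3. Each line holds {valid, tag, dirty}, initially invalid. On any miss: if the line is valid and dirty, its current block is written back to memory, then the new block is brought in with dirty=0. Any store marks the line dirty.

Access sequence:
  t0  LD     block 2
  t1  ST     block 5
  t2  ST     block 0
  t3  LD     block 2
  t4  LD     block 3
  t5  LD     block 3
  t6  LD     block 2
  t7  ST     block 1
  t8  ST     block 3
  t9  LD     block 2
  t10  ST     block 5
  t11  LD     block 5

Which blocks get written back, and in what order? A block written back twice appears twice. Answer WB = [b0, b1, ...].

WB = [5, 0]

0: R B2 -> L2 miss  d=-]
1: W B5 -> L2 miss  d=D]
2: W B0 -> L0 miss  d=D]
3: R B2 -> L2 miss wb->B5  d=-]
4: R B3 -> L0 miss wb->B0  d=-]
5: R B3 -> L0 hit  d=-]
6: R B2 -> L2 hit  d=-]
7: W B1 -> L1 miss  d=D]
8: W B3 -> L0 hit  d=D]
9: R B2 -> L2 hit  d=-]
10: W B5 -> L2 miss  d=D]
11: R B5 -> L2 hit  d=D]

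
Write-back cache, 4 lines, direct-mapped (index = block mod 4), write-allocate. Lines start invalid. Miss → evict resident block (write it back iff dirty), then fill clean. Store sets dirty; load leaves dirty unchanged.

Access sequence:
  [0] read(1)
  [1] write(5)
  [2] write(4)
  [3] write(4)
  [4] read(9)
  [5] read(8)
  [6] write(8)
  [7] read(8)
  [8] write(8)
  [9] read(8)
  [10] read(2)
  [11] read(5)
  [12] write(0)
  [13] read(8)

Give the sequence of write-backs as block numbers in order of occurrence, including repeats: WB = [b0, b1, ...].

  0 | R B1 → L1 miss [-]
  1 | W B5 → L1 miss [D]
  2 | W B4 → L0 miss [D]
  3 | W B4 → L0 hit [D]
  4 | R B9 → L1 miss wb→B5 [-]
  5 | R B8 → L0 miss wb→B4 [-]
  6 | W B8 → L0 hit [D]
  7 | R B8 → L0 hit [D]
  8 | W B8 → L0 hit [D]
  9 | R B8 → L0 hit [D]
  10 | R B2 → L2 miss [-]
  11 | R B5 → L1 miss [-]
  12 | W B0 → L0 miss wb→B8 [D]
  13 | R B8 → L0 miss wb→B0 [-]

WB = [5, 4, 8, 0]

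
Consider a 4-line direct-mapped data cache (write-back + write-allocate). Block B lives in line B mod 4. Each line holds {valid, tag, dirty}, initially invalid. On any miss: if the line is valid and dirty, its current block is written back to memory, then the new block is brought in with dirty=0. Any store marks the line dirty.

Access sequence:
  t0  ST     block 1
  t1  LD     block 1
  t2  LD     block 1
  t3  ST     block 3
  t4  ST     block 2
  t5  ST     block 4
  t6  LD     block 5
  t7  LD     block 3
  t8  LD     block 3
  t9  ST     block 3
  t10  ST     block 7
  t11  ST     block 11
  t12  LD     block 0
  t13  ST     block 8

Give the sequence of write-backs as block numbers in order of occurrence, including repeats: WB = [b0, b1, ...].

  0 | W B1 → L1 miss [D]
  1 | R B1 → L1 hit [D]
  2 | R B1 → L1 hit [D]
  3 | W B3 → L3 miss [D]
  4 | W B2 → L2 miss [D]
  5 | W B4 → L0 miss [D]
  6 | R B5 → L1 miss wb→B1 [-]
  7 | R B3 → L3 hit [D]
  8 | R B3 → L3 hit [D]
  9 | W B3 → L3 hit [D]
  10 | W B7 → L3 miss wb→B3 [D]
  11 | W B11 → L3 miss wb→B7 [D]
  12 | R B0 → L0 miss wb→B4 [-]
  13 | W B8 → L0 miss [D]

WB = [1, 3, 7, 4]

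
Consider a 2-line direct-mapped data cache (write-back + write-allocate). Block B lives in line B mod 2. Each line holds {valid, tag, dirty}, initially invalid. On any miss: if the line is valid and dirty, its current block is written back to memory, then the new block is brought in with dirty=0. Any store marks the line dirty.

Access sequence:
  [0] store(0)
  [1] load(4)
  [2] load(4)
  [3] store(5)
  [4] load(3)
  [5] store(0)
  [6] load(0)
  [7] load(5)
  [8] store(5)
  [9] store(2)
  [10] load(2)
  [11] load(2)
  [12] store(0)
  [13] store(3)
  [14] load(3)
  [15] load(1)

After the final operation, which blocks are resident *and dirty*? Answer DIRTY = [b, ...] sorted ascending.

DIRTY = [0]

0: W B0 -> L0 miss  d=D]
1: R B4 -> L0 miss wb->B0  d=-]
2: R B4 -> L0 hit  d=-]
3: W B5 -> L1 miss  d=D]
4: R B3 -> L1 miss wb->B5  d=-]
5: W B0 -> L0 miss  d=D]
6: R B0 -> L0 hit  d=D]
7: R B5 -> L1 miss  d=-]
8: W B5 -> L1 hit  d=D]
9: W B2 -> L0 miss wb->B0  d=D]
10: R B2 -> L0 hit  d=D]
11: R B2 -> L0 hit  d=D]
12: W B0 -> L0 miss wb->B2  d=D]
13: W B3 -> L1 miss wb->B5  d=D]
14: R B3 -> L1 hit  d=D]
15: R B1 -> L1 miss wb->B3  d=-]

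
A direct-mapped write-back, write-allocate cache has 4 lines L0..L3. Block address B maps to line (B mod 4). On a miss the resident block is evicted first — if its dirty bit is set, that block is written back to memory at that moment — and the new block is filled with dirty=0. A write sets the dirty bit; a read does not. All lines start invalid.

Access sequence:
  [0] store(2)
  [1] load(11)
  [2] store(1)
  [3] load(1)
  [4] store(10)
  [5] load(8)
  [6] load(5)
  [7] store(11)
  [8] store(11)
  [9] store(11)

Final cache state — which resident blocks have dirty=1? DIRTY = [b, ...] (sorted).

DIRTY = [10, 11]

0: W B2 -> L2 miss  d=D]
1: R B11 -> L3 miss  d=-]
2: W B1 -> L1 miss  d=D]
3: R B1 -> L1 hit  d=D]
4: W B10 -> L2 miss wb->B2  d=D]
5: R B8 -> L0 miss  d=-]
6: R B5 -> L1 miss wb->B1  d=-]
7: W B11 -> L3 hit  d=D]
8: W B11 -> L3 hit  d=D]
9: W B11 -> L3 hit  d=D]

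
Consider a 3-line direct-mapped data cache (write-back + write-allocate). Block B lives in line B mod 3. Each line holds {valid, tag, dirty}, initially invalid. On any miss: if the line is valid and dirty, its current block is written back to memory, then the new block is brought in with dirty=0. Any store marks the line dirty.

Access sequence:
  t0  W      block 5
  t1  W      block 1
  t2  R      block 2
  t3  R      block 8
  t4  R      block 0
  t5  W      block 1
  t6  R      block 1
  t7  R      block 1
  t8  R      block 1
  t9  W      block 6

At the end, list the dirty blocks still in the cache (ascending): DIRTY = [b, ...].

DIRTY = [1, 6]

  0 | W B5 → L2 miss [D]
  1 | W B1 → L1 miss [D]
  2 | R B2 → L2 miss wb→B5 [-]
  3 | R B8 → L2 miss [-]
  4 | R B0 → L0 miss [-]
  5 | W B1 → L1 hit [D]
  6 | R B1 → L1 hit [D]
  7 | R B1 → L1 hit [D]
  8 | R B1 → L1 hit [D]
  9 | W B6 → L0 miss [D]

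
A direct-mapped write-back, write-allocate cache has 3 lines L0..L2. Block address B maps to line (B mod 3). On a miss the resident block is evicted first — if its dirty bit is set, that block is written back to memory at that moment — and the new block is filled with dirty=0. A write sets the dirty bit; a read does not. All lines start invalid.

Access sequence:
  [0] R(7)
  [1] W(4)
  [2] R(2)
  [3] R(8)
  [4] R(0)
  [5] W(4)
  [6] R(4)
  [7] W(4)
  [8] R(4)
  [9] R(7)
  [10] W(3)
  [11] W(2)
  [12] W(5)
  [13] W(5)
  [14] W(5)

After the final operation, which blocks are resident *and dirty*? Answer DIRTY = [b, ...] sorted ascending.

DIRTY = [3, 5]

0: R B7 -> L1 miss  d=-]
1: W B4 -> L1 miss  d=D]
2: R B2 -> L2 miss  d=-]
3: R B8 -> L2 miss  d=-]
4: R B0 -> L0 miss  d=-]
5: W B4 -> L1 hit  d=D]
6: R B4 -> L1 hit  d=D]
7: W B4 -> L1 hit  d=D]
8: R B4 -> L1 hit  d=D]
9: R B7 -> L1 miss wb->B4  d=-]
10: W B3 -> L0 miss  d=D]
11: W B2 -> L2 miss  d=D]
12: W B5 -> L2 miss wb->B2  d=D]
13: W B5 -> L2 hit  d=D]
14: W B5 -> L2 hit  d=D]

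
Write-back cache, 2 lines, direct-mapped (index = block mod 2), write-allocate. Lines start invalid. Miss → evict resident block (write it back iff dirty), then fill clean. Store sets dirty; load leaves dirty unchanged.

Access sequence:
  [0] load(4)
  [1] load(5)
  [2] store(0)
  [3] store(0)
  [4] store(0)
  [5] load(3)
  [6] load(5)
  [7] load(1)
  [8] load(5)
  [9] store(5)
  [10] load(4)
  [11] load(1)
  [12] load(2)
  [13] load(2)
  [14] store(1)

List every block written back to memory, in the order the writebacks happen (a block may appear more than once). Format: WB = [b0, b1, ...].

WB = [0, 5]

0: R B4 → L0 miss [-]
1: R B5 → L1 miss [-]
2: W B0 → L0 miss [D]
3: W B0 → L0 hit [D]
4: W B0 → L0 hit [D]
5: R B3 → L1 miss [-]
6: R B5 → L1 miss [-]
7: R B1 → L1 miss [-]
8: R B5 → L1 miss [-]
9: W B5 → L1 hit [D]
10: R B4 → L0 miss wb→B0 [-]
11: R B1 → L1 miss wb→B5 [-]
12: R B2 → L0 miss [-]
13: R B2 → L0 hit [-]
14: W B1 → L1 hit [D]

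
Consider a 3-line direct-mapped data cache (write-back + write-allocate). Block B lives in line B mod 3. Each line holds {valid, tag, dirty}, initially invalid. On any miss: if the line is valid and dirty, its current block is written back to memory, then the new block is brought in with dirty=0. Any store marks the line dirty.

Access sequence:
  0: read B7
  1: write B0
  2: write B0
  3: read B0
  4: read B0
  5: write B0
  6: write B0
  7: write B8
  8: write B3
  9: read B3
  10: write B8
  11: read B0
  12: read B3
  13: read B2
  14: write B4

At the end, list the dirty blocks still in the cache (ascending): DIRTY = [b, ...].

DIRTY = [4]

  0 | R B7 → L1 miss [-]
  1 | W B0 → L0 miss [D]
  2 | W B0 → L0 hit [D]
  3 | R B0 → L0 hit [D]
  4 | R B0 → L0 hit [D]
  5 | W B0 → L0 hit [D]
  6 | W B0 → L0 hit [D]
  7 | W B8 → L2 miss [D]
  8 | W B3 → L0 miss wb→B0 [D]
  9 | R B3 → L0 hit [D]
  10 | W B8 → L2 hit [D]
  11 | R B0 → L0 miss wb→B3 [-]
  12 | R B3 → L0 miss [-]
  13 | R B2 → L2 miss wb→B8 [-]
  14 | W B4 → L1 miss [D]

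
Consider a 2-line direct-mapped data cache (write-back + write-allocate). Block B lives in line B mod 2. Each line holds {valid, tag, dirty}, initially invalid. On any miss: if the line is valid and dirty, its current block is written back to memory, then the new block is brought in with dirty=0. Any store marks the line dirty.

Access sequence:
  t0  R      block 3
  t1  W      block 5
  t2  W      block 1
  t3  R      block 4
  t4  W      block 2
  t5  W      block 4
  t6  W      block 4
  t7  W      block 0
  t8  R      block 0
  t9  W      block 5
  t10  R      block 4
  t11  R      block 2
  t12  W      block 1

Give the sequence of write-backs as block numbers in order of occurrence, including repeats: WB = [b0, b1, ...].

0: R B3 → L1 miss [-]
1: W B5 → L1 miss [D]
2: W B1 → L1 miss wb→B5 [D]
3: R B4 → L0 miss [-]
4: W B2 → L0 miss [D]
5: W B4 → L0 miss wb→B2 [D]
6: W B4 → L0 hit [D]
7: W B0 → L0 miss wb→B4 [D]
8: R B0 → L0 hit [D]
9: W B5 → L1 miss wb→B1 [D]
10: R B4 → L0 miss wb→B0 [-]
11: R B2 → L0 miss [-]
12: W B1 → L1 miss wb→B5 [D]

WB = [5, 2, 4, 1, 0, 5]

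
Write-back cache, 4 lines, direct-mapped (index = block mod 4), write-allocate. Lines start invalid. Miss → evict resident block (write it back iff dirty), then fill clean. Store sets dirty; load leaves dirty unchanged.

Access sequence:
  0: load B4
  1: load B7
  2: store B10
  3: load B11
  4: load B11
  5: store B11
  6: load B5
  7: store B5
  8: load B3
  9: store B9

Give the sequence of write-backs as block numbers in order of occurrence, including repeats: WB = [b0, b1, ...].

WB = [11, 5]

0: R B4 -> L0 miss  d=-]
1: R B7 -> L3 miss  d=-]
2: W B10 -> L2 miss  d=D]
3: R B11 -> L3 miss  d=-]
4: R B11 -> L3 hit  d=-]
5: W B11 -> L3 hit  d=D]
6: R B5 -> L1 miss  d=-]
7: W B5 -> L1 hit  d=D]
8: R B3 -> L3 miss wb->B11  d=-]
9: W B9 -> L1 miss wb->B5  d=D]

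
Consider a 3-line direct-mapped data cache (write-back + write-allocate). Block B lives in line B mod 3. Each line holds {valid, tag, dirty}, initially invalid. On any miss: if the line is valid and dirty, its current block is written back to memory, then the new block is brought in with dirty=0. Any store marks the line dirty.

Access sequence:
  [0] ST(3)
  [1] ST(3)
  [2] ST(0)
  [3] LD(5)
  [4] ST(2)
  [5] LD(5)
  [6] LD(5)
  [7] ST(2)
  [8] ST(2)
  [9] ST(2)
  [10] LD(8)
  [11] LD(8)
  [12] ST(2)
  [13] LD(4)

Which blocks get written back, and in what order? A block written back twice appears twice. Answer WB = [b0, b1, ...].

WB = [3, 2, 2]

0: W B3 → L0 miss [D]
1: W B3 → L0 hit [D]
2: W B0 → L0 miss wb→B3 [D]
3: R B5 → L2 miss [-]
4: W B2 → L2 miss [D]
5: R B5 → L2 miss wb→B2 [-]
6: R B5 → L2 hit [-]
7: W B2 → L2 miss [D]
8: W B2 → L2 hit [D]
9: W B2 → L2 hit [D]
10: R B8 → L2 miss wb→B2 [-]
11: R B8 → L2 hit [-]
12: W B2 → L2 miss [D]
13: R B4 → L1 miss [-]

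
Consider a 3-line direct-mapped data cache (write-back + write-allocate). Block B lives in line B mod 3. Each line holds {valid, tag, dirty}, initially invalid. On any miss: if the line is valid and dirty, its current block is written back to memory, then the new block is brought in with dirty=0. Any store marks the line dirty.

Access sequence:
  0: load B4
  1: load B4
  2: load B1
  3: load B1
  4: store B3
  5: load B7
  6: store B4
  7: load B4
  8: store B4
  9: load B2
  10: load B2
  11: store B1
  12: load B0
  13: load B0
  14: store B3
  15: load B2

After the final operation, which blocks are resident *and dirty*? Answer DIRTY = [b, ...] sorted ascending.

  0 | R B4 → L1 miss [-]
  1 | R B4 → L1 hit [-]
  2 | R B1 → L1 miss [-]
  3 | R B1 → L1 hit [-]
  4 | W B3 → L0 miss [D]
  5 | R B7 → L1 miss [-]
  6 | W B4 → L1 miss [D]
  7 | R B4 → L1 hit [D]
  8 | W B4 → L1 hit [D]
  9 | R B2 → L2 miss [-]
  10 | R B2 → L2 hit [-]
  11 | W B1 → L1 miss wb→B4 [D]
  12 | R B0 → L0 miss wb→B3 [-]
  13 | R B0 → L0 hit [-]
  14 | W B3 → L0 miss [D]
  15 | R B2 → L2 hit [-]

DIRTY = [1, 3]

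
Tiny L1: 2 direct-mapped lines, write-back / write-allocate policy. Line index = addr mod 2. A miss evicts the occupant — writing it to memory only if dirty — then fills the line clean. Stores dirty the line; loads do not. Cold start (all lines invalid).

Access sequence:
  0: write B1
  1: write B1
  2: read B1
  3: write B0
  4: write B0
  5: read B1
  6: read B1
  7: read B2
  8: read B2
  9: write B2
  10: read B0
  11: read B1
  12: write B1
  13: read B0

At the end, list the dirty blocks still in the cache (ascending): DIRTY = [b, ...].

DIRTY = [1]

0: W B1 → L1 miss [D]
1: W B1 → L1 hit [D]
2: R B1 → L1 hit [D]
3: W B0 → L0 miss [D]
4: W B0 → L0 hit [D]
5: R B1 → L1 hit [D]
6: R B1 → L1 hit [D]
7: R B2 → L0 miss wb→B0 [-]
8: R B2 → L0 hit [-]
9: W B2 → L0 hit [D]
10: R B0 → L0 miss wb→B2 [-]
11: R B1 → L1 hit [D]
12: W B1 → L1 hit [D]
13: R B0 → L0 hit [-]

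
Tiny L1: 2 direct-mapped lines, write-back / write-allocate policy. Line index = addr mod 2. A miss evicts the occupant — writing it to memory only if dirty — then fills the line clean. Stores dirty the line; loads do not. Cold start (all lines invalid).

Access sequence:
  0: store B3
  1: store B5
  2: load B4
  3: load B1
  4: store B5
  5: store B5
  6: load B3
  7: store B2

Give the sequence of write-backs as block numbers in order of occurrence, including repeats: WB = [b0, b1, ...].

0: W B3 → L1 miss [D]
1: W B5 → L1 miss wb→B3 [D]
2: R B4 → L0 miss [-]
3: R B1 → L1 miss wb→B5 [-]
4: W B5 → L1 miss [D]
5: W B5 → L1 hit [D]
6: R B3 → L1 miss wb→B5 [-]
7: W B2 → L0 miss [D]

WB = [3, 5, 5]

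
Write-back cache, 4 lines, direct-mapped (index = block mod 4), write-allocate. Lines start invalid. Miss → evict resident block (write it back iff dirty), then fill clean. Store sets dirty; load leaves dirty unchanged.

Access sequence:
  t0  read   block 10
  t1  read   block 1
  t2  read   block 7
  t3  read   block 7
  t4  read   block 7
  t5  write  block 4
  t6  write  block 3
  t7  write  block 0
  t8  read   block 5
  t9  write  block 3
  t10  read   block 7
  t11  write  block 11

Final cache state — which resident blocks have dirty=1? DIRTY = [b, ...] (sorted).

0: R B10 -> L2 miss  d=-]
1: R B1 -> L1 miss  d=-]
2: R B7 -> L3 miss  d=-]
3: R B7 -> L3 hit  d=-]
4: R B7 -> L3 hit  d=-]
5: W B4 -> L0 miss  d=D]
6: W B3 -> L3 miss  d=D]
7: W B0 -> L0 miss wb->B4  d=D]
8: R B5 -> L1 miss  d=-]
9: W B3 -> L3 hit  d=D]
10: R B7 -> L3 miss wb->B3  d=-]
11: W B11 -> L3 miss  d=D]

DIRTY = [0, 11]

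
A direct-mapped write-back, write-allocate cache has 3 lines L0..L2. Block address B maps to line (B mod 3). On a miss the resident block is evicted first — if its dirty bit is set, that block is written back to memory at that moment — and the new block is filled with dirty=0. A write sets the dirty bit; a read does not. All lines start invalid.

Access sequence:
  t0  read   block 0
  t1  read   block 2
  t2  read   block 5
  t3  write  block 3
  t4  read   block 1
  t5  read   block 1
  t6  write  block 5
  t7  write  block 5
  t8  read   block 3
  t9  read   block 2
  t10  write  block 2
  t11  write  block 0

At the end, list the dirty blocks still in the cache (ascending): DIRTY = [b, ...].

0: R B0 -> L0 miss  d=-]
1: R B2 -> L2 miss  d=-]
2: R B5 -> L2 miss  d=-]
3: W B3 -> L0 miss  d=D]
4: R B1 -> L1 miss  d=-]
5: R B1 -> L1 hit  d=-]
6: W B5 -> L2 hit  d=D]
7: W B5 -> L2 hit  d=D]
8: R B3 -> L0 hit  d=D]
9: R B2 -> L2 miss wb->B5  d=-]
10: W B2 -> L2 hit  d=D]
11: W B0 -> L0 miss wb->B3  d=D]

DIRTY = [0, 2]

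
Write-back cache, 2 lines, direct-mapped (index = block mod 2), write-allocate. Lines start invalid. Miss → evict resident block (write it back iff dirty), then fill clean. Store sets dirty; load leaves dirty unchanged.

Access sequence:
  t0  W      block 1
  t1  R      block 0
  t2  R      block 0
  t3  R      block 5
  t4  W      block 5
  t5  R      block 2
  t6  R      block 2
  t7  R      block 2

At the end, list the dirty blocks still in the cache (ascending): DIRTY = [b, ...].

DIRTY = [5]

0: W B1 -> L1 miss  d=D]
1: R B0 -> L0 miss  d=-]
2: R B0 -> L0 hit  d=-]
3: R B5 -> L1 miss wb->B1  d=-]
4: W B5 -> L1 hit  d=D]
5: R B2 -> L0 miss  d=-]
6: R B2 -> L0 hit  d=-]
7: R B2 -> L0 hit  d=-]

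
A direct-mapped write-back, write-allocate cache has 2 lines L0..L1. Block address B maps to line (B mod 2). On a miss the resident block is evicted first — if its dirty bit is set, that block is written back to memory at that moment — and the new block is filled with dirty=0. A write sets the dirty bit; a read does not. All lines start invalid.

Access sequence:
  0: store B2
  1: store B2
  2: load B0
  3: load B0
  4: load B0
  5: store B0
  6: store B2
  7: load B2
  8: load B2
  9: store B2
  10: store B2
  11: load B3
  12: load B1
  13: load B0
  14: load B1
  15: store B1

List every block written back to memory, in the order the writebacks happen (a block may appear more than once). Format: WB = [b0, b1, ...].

WB = [2, 0, 2]

0: W B2 → L0 miss [D]
1: W B2 → L0 hit [D]
2: R B0 → L0 miss wb→B2 [-]
3: R B0 → L0 hit [-]
4: R B0 → L0 hit [-]
5: W B0 → L0 hit [D]
6: W B2 → L0 miss wb→B0 [D]
7: R B2 → L0 hit [D]
8: R B2 → L0 hit [D]
9: W B2 → L0 hit [D]
10: W B2 → L0 hit [D]
11: R B3 → L1 miss [-]
12: R B1 → L1 miss [-]
13: R B0 → L0 miss wb→B2 [-]
14: R B1 → L1 hit [-]
15: W B1 → L1 hit [D]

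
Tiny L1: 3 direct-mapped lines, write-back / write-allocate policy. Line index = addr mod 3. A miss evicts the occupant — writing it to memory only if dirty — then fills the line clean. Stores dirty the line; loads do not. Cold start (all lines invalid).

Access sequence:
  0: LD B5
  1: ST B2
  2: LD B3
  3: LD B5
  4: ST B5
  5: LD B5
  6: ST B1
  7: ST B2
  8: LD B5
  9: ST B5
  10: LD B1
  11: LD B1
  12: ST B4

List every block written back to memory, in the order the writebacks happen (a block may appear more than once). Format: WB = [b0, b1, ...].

0: R B5 → L2 miss [-]
1: W B2 → L2 miss [D]
2: R B3 → L0 miss [-]
3: R B5 → L2 miss wb→B2 [-]
4: W B5 → L2 hit [D]
5: R B5 → L2 hit [D]
6: W B1 → L1 miss [D]
7: W B2 → L2 miss wb→B5 [D]
8: R B5 → L2 miss wb→B2 [-]
9: W B5 → L2 hit [D]
10: R B1 → L1 hit [D]
11: R B1 → L1 hit [D]
12: W B4 → L1 miss wb→B1 [D]

WB = [2, 5, 2, 1]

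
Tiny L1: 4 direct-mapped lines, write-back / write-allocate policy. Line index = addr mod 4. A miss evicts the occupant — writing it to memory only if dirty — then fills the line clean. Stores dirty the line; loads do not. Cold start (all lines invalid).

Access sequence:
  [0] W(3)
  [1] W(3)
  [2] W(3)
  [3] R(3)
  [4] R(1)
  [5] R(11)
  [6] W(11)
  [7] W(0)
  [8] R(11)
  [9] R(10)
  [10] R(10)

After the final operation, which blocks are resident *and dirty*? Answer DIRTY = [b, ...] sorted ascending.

DIRTY = [0, 11]

0: W B3 → L3 miss [D]
1: W B3 → L3 hit [D]
2: W B3 → L3 hit [D]
3: R B3 → L3 hit [D]
4: R B1 → L1 miss [-]
5: R B11 → L3 miss wb→B3 [-]
6: W B11 → L3 hit [D]
7: W B0 → L0 miss [D]
8: R B11 → L3 hit [D]
9: R B10 → L2 miss [-]
10: R B10 → L2 hit [-]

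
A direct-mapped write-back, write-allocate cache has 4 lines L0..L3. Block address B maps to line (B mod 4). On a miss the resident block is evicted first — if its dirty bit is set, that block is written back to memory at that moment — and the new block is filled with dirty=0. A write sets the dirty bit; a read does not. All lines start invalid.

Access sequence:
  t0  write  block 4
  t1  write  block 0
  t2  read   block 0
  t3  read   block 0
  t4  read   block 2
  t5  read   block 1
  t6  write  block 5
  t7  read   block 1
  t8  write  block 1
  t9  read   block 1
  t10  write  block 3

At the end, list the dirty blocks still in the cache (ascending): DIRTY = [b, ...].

DIRTY = [0, 1, 3]

0: W B4 → L0 miss [D]
1: W B0 → L0 miss wb→B4 [D]
2: R B0 → L0 hit [D]
3: R B0 → L0 hit [D]
4: R B2 → L2 miss [-]
5: R B1 → L1 miss [-]
6: W B5 → L1 miss [D]
7: R B1 → L1 miss wb→B5 [-]
8: W B1 → L1 hit [D]
9: R B1 → L1 hit [D]
10: W B3 → L3 miss [D]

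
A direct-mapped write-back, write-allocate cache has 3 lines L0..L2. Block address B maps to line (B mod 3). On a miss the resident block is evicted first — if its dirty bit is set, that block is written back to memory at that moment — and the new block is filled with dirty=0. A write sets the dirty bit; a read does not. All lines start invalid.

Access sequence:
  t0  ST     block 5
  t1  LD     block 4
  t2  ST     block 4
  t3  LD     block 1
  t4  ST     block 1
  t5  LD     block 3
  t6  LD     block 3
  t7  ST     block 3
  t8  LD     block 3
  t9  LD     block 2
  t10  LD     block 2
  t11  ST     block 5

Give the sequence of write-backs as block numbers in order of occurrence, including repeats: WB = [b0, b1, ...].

  0 | W B5 → L2 miss [D]
  1 | R B4 → L1 miss [-]
  2 | W B4 → L1 hit [D]
  3 | R B1 → L1 miss wb→B4 [-]
  4 | W B1 → L1 hit [D]
  5 | R B3 → L0 miss [-]
  6 | R B3 → L0 hit [-]
  7 | W B3 → L0 hit [D]
  8 | R B3 → L0 hit [D]
  9 | R B2 → L2 miss wb→B5 [-]
  10 | R B2 → L2 hit [-]
  11 | W B5 → L2 miss [D]

WB = [4, 5]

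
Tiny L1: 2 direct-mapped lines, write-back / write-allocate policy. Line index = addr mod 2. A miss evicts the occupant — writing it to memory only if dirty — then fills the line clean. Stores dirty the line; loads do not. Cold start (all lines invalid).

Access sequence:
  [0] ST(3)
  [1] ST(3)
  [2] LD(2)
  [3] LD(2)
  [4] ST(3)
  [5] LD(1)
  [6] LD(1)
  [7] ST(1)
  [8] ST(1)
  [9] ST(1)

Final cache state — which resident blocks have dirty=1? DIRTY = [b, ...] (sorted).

0: W B3 -> L1 miss  d=D]
1: W B3 -> L1 hit  d=D]
2: R B2 -> L0 miss  d=-]
3: R B2 -> L0 hit  d=-]
4: W B3 -> L1 hit  d=D]
5: R B1 -> L1 miss wb->B3  d=-]
6: R B1 -> L1 hit  d=-]
7: W B1 -> L1 hit  d=D]
8: W B1 -> L1 hit  d=D]
9: W B1 -> L1 hit  d=D]

DIRTY = [1]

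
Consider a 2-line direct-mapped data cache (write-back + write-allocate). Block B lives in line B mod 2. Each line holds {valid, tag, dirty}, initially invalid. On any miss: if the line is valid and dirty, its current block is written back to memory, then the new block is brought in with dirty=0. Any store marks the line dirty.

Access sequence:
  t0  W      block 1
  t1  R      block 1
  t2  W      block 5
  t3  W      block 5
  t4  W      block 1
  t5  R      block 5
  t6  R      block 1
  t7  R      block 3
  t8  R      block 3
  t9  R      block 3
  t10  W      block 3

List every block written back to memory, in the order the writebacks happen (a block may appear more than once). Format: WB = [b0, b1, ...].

0: W B1 -> L1 miss  d=D]
1: R B1 -> L1 hit  d=D]
2: W B5 -> L1 miss wb->B1  d=D]
3: W B5 -> L1 hit  d=D]
4: W B1 -> L1 miss wb->B5  d=D]
5: R B5 -> L1 miss wb->B1  d=-]
6: R B1 -> L1 miss  d=-]
7: R B3 -> L1 miss  d=-]
8: R B3 -> L1 hit  d=-]
9: R B3 -> L1 hit  d=-]
10: W B3 -> L1 hit  d=D]

WB = [1, 5, 1]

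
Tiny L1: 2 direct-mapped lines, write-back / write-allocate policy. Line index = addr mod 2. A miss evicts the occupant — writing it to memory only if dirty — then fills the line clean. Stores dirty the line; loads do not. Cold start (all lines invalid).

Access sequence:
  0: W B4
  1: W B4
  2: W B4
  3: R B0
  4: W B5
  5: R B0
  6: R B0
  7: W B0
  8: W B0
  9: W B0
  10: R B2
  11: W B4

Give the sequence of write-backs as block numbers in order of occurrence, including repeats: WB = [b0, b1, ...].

0: W B4 → L0 miss [D]
1: W B4 → L0 hit [D]
2: W B4 → L0 hit [D]
3: R B0 → L0 miss wb→B4 [-]
4: W B5 → L1 miss [D]
5: R B0 → L0 hit [-]
6: R B0 → L0 hit [-]
7: W B0 → L0 hit [D]
8: W B0 → L0 hit [D]
9: W B0 → L0 hit [D]
10: R B2 → L0 miss wb→B0 [-]
11: W B4 → L0 miss [D]

WB = [4, 0]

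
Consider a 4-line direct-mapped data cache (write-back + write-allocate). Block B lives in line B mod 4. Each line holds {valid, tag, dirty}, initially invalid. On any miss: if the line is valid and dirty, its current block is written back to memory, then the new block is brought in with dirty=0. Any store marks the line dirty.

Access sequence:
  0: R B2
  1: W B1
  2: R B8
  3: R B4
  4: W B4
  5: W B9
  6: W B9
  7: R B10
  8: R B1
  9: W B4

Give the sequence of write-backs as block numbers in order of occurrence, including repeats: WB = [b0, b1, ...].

0: R B2 -> L2 miss  d=-]
1: W B1 -> L1 miss  d=D]
2: R B8 -> L0 miss  d=-]
3: R B4 -> L0 miss  d=-]
4: W B4 -> L0 hit  d=D]
5: W B9 -> L1 miss wb->B1  d=D]
6: W B9 -> L1 hit  d=D]
7: R B10 -> L2 miss  d=-]
8: R B1 -> L1 miss wb->B9  d=-]
9: W B4 -> L0 hit  d=D]

WB = [1, 9]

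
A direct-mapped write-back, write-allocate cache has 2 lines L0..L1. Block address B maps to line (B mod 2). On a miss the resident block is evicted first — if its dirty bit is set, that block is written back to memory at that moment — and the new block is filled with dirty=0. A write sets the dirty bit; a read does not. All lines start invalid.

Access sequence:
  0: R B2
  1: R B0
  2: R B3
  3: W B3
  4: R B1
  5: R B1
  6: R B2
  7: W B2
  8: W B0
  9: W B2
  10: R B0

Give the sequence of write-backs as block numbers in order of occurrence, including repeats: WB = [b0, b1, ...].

0: R B2 → L0 miss [-]
1: R B0 → L0 miss [-]
2: R B3 → L1 miss [-]
3: W B3 → L1 hit [D]
4: R B1 → L1 miss wb→B3 [-]
5: R B1 → L1 hit [-]
6: R B2 → L0 miss [-]
7: W B2 → L0 hit [D]
8: W B0 → L0 miss wb→B2 [D]
9: W B2 → L0 miss wb→B0 [D]
10: R B0 → L0 miss wb→B2 [-]

WB = [3, 2, 0, 2]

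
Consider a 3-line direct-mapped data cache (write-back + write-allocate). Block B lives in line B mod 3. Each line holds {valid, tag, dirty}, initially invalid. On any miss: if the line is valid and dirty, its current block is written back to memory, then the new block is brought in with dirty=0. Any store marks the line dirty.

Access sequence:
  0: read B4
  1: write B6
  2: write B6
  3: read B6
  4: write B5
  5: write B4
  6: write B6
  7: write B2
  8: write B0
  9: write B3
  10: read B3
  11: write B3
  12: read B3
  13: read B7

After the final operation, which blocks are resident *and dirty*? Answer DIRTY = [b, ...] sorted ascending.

  0 | R B4 → L1 miss [-]
  1 | W B6 → L0 miss [D]
  2 | W B6 → L0 hit [D]
  3 | R B6 → L0 hit [D]
  4 | W B5 → L2 miss [D]
  5 | W B4 → L1 hit [D]
  6 | W B6 → L0 hit [D]
  7 | W B2 → L2 miss wb→B5 [D]
  8 | W B0 → L0 miss wb→B6 [D]
  9 | W B3 → L0 miss wb→B0 [D]
  10 | R B3 → L0 hit [D]
  11 | W B3 → L0 hit [D]
  12 | R B3 → L0 hit [D]
  13 | R B7 → L1 miss wb→B4 [-]

DIRTY = [2, 3]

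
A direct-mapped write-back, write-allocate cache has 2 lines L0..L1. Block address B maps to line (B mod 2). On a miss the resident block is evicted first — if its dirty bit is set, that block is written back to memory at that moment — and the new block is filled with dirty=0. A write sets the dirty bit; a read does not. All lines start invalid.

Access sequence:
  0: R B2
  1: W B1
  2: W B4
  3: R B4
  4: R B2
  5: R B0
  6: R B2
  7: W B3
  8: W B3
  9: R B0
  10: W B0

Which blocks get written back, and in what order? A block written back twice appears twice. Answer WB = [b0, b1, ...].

WB = [4, 1]

  0 | R B2 → L0 miss [-]
  1 | W B1 → L1 miss [D]
  2 | W B4 → L0 miss [D]
  3 | R B4 → L0 hit [D]
  4 | R B2 → L0 miss wb→B4 [-]
  5 | R B0 → L0 miss [-]
  6 | R B2 → L0 miss [-]
  7 | W B3 → L1 miss wb→B1 [D]
  8 | W B3 → L1 hit [D]
  9 | R B0 → L0 miss [-]
  10 | W B0 → L0 hit [D]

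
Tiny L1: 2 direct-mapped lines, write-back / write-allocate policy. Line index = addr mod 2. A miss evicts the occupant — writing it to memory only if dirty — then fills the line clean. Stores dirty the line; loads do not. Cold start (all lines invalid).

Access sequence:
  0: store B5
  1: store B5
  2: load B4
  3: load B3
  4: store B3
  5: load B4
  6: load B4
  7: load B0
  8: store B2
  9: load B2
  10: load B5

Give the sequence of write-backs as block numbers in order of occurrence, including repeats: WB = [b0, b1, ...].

WB = [5, 3]

0: W B5 → L1 miss [D]
1: W B5 → L1 hit [D]
2: R B4 → L0 miss [-]
3: R B3 → L1 miss wb→B5 [-]
4: W B3 → L1 hit [D]
5: R B4 → L0 hit [-]
6: R B4 → L0 hit [-]
7: R B0 → L0 miss [-]
8: W B2 → L0 miss [D]
9: R B2 → L0 hit [D]
10: R B5 → L1 miss wb→B3 [-]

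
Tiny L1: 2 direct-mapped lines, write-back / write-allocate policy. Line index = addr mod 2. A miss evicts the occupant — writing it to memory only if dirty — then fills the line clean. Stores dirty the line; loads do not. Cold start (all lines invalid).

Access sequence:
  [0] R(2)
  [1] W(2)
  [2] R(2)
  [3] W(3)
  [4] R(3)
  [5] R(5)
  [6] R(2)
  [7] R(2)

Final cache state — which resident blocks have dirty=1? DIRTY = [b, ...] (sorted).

  0 | R B2 → L0 miss [-]
  1 | W B2 → L0 hit [D]
  2 | R B2 → L0 hit [D]
  3 | W B3 → L1 miss [D]
  4 | R B3 → L1 hit [D]
  5 | R B5 → L1 miss wb→B3 [-]
  6 | R B2 → L0 hit [D]
  7 | R B2 → L0 hit [D]

DIRTY = [2]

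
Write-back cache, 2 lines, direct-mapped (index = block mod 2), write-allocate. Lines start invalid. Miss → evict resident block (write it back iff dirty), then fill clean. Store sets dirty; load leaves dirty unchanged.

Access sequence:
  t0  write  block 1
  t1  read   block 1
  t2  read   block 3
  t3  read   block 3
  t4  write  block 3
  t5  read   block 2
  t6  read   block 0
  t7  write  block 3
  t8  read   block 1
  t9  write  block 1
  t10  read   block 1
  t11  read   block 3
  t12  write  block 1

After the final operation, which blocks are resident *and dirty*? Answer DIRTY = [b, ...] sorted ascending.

DIRTY = [1]

  0 | W B1 → L1 miss [D]
  1 | R B1 → L1 hit [D]
  2 | R B3 → L1 miss wb→B1 [-]
  3 | R B3 → L1 hit [-]
  4 | W B3 → L1 hit [D]
  5 | R B2 → L0 miss [-]
  6 | R B0 → L0 miss [-]
  7 | W B3 → L1 hit [D]
  8 | R B1 → L1 miss wb→B3 [-]
  9 | W B1 → L1 hit [D]
  10 | R B1 → L1 hit [D]
  11 | R B3 → L1 miss wb→B1 [-]
  12 | W B1 → L1 miss [D]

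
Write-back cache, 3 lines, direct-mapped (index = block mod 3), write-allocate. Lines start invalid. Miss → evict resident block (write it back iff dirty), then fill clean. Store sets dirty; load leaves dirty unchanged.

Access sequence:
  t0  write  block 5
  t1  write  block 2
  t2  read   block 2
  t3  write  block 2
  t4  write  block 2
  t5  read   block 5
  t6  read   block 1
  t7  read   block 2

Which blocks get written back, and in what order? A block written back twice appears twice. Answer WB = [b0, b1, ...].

0: W B5 → L2 miss [D]
1: W B2 → L2 miss wb→B5 [D]
2: R B2 → L2 hit [D]
3: W B2 → L2 hit [D]
4: W B2 → L2 hit [D]
5: R B5 → L2 miss wb→B2 [-]
6: R B1 → L1 miss [-]
7: R B2 → L2 miss [-]

WB = [5, 2]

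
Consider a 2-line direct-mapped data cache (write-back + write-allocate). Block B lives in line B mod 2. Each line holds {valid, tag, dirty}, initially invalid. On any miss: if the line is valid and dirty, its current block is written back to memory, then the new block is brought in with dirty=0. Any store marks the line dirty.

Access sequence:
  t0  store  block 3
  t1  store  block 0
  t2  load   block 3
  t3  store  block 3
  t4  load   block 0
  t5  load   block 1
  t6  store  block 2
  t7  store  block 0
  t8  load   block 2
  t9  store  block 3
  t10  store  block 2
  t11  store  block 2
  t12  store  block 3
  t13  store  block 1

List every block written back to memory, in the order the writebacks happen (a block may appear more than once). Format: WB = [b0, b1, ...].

0: W B3 → L1 miss [D]
1: W B0 → L0 miss [D]
2: R B3 → L1 hit [D]
3: W B3 → L1 hit [D]
4: R B0 → L0 hit [D]
5: R B1 → L1 miss wb→B3 [-]
6: W B2 → L0 miss wb→B0 [D]
7: W B0 → L0 miss wb→B2 [D]
8: R B2 → L0 miss wb→B0 [-]
9: W B3 → L1 miss [D]
10: W B2 → L0 hit [D]
11: W B2 → L0 hit [D]
12: W B3 → L1 hit [D]
13: W B1 → L1 miss wb→B3 [D]

WB = [3, 0, 2, 0, 3]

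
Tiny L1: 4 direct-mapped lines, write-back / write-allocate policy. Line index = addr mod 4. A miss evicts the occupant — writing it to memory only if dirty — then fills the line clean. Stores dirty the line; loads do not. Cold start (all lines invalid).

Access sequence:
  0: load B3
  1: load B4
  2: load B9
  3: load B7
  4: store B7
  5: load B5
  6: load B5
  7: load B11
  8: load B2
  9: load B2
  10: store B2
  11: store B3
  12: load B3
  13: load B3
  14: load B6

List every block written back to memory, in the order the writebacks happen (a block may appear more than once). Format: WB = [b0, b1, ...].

WB = [7, 2]

  0 | R B3 → L3 miss [-]
  1 | R B4 → L0 miss [-]
  2 | R B9 → L1 miss [-]
  3 | R B7 → L3 miss [-]
  4 | W B7 → L3 hit [D]
  5 | R B5 → L1 miss [-]
  6 | R B5 → L1 hit [-]
  7 | R B11 → L3 miss wb→B7 [-]
  8 | R B2 → L2 miss [-]
  9 | R B2 → L2 hit [-]
  10 | W B2 → L2 hit [D]
  11 | W B3 → L3 miss [D]
  12 | R B3 → L3 hit [D]
  13 | R B3 → L3 hit [D]
  14 | R B6 → L2 miss wb→B2 [-]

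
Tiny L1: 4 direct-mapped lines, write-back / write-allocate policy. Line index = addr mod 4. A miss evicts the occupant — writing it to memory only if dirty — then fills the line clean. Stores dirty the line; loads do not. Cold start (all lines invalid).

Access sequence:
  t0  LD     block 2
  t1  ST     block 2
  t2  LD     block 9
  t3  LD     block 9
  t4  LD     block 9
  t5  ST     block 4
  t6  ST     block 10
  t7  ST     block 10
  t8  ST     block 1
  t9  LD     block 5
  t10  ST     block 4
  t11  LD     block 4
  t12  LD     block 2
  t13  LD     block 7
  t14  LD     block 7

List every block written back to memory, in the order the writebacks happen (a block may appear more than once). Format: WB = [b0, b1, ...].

0: R B2 → L2 miss [-]
1: W B2 → L2 hit [D]
2: R B9 → L1 miss [-]
3: R B9 → L1 hit [-]
4: R B9 → L1 hit [-]
5: W B4 → L0 miss [D]
6: W B10 → L2 miss wb→B2 [D]
7: W B10 → L2 hit [D]
8: W B1 → L1 miss [D]
9: R B5 → L1 miss wb→B1 [-]
10: W B4 → L0 hit [D]
11: R B4 → L0 hit [D]
12: R B2 → L2 miss wb→B10 [-]
13: R B7 → L3 miss [-]
14: R B7 → L3 hit [-]

WB = [2, 1, 10]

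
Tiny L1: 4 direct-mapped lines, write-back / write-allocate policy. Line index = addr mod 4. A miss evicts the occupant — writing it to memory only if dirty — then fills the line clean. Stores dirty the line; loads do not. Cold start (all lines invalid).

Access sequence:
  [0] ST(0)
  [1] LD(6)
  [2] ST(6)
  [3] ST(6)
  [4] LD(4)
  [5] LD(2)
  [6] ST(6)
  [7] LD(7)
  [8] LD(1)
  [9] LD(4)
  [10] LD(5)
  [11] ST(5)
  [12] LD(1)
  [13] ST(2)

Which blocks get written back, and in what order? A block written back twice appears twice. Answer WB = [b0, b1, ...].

WB = [0, 6, 5, 6]

0: W B0 -> L0 miss  d=D]
1: R B6 -> L2 miss  d=-]
2: W B6 -> L2 hit  d=D]
3: W B6 -> L2 hit  d=D]
4: R B4 -> L0 miss wb->B0  d=-]
5: R B2 -> L2 miss wb->B6  d=-]
6: W B6 -> L2 miss  d=D]
7: R B7 -> L3 miss  d=-]
8: R B1 -> L1 miss  d=-]
9: R B4 -> L0 hit  d=-]
10: R B5 -> L1 miss  d=-]
11: W B5 -> L1 hit  d=D]
12: R B1 -> L1 miss wb->B5  d=-]
13: W B2 -> L2 miss wb->B6  d=D]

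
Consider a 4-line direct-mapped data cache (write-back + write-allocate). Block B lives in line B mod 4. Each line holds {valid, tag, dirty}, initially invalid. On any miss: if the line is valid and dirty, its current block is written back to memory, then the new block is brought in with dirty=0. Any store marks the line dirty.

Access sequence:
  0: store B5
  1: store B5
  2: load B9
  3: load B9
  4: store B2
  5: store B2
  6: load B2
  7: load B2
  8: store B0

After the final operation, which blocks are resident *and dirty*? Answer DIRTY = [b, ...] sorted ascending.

DIRTY = [0, 2]

0: W B5 -> L1 miss  d=D]
1: W B5 -> L1 hit  d=D]
2: R B9 -> L1 miss wb->B5  d=-]
3: R B9 -> L1 hit  d=-]
4: W B2 -> L2 miss  d=D]
5: W B2 -> L2 hit  d=D]
6: R B2 -> L2 hit  d=D]
7: R B2 -> L2 hit  d=D]
8: W B0 -> L0 miss  d=D]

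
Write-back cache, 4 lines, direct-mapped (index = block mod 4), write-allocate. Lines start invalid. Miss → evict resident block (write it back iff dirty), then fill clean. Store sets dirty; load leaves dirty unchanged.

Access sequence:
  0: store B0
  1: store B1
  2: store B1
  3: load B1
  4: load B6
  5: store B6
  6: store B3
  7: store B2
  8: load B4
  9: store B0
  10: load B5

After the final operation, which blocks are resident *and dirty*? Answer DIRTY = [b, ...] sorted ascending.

DIRTY = [0, 2, 3]

0: W B0 -> L0 miss  d=D]
1: W B1 -> L1 miss  d=D]
2: W B1 -> L1 hit  d=D]
3: R B1 -> L1 hit  d=D]
4: R B6 -> L2 miss  d=-]
5: W B6 -> L2 hit  d=D]
6: W B3 -> L3 miss  d=D]
7: W B2 -> L2 miss wb->B6  d=D]
8: R B4 -> L0 miss wb->B0  d=-]
9: W B0 -> L0 miss  d=D]
10: R B5 -> L1 miss wb->B1  d=-]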